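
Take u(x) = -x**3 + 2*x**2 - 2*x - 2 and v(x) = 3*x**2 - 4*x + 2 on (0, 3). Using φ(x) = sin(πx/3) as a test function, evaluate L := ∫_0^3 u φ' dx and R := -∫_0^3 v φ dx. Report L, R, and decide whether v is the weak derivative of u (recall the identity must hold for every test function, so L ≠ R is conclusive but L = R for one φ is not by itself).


LHS = -324/π^3 + 57/π, RHS = -57/π + 324/π^3. No, v is not the weak derivative of u.

u(x) = -x**3 + 2*x**2 - 2*x - 2, classical derivative u'(x) = -3*x**2 + 4*x - 2.
φ(x) = sin(πx/3), so φ'(x) = π*cos(π*x/3)/3.
Note φ(0) = φ(3) = 0, so the boundary term u·φ vanishes.
LHS = ∫_0^3 u(x) φ'(x) dx = ∫_0^3 (-π*x^3*cos(π*x/3)/3 + 2*π*x^2*cos(π*x/3)/3 - 2*π*x*cos(π*x/3)/3 - 2*π*cos(π*x/3)/3) dx. Term by term:
  ∫_0^3 -2*π*cos(π*x/3)/3 dx = 0;  ∫_0^3 -2*π*x*cos(π*x/3)/3 dx = 12/π;  ∫_0^3 -π*x^3*cos(π*x/3)/3 dx = -324/π^3 + 81/π;
  ∫_0^3 2*π*x^2*cos(π*x/3)/3 dx = -36/π.
Sum: 0 + 12/π + -324/π^3 + 81/π − 36/π = -324/π^3 + 57/π.
So LHS = -324/π^3 + 57/π.
∫_0^3 v(x) φ(x) dx = ∫_0^3 (3*x^2*sin(π*x/3) - 4*x*sin(π*x/3) + 2*sin(π*x/3)) dx. Term by term:
  ∫_0^3 2*sin(π*x/3) dx = 12/π;  ∫_0^3 -4*x*sin(π*x/3) dx = -36/π;  ∫_0^3 3*x^2*sin(π*x/3) dx = -324/π^3 + 81/π.
Sum: 12/π − 36/π + -324/π^3 + 81/π = -324/π^3 + 57/π.
So RHS = -∫_0^3 v(x) φ(x) dx = -57/π + 324/π^3.
LHS − RHS = -648/π^3 + 114/π ≠ 0, so the identity fails.
(For a valid weak derivative the identity must hold for EVERY test function, in particular this one. The failure shows v is NOT the weak derivative of u.)
Correct weak derivative would be u'(x) = -3*x**2 + 4*x - 2.


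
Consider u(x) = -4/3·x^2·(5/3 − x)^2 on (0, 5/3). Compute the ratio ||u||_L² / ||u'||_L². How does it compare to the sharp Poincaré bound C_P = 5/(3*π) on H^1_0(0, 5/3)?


||u||_L² / ||u'||_L² = 5*sqrt(3)/18 < C_P = 5/(3*π).

u(x) = -4/3·x^2·(5/3 − x)^2, so u'(x) = 8*x*(-18*x^2 + 45*x - 25)/27.
u(x) = -4/3·x^2·(5/3 − x)^2 vanishes at x = 0 and x = 5/3, so u ∈ H^1_0(0, 5/3). Differentiate via the product rule and integrate the resulting polynomials term by term.
  ∫_0^5/3 u² dx = ∫_0^5/3 (16*x^8/9 - 320*x^7/27 + 800*x^6/27 - 8000*x^5/243 + 10000*x^4/729) dx. Term by term:
    ∫_0^5/3 16*x^8/9 dx = 31250000/1594323;  ∫_0^5/3 -320*x^7/27 dx = -15625000/177147;  ∫_0^5/3 800*x^6/27 dx = 62500000/413343;
    ∫_0^5/3 -8000*x^5/243 dx = -62500000/531441;  ∫_0^5/3 10000*x^4/729 dx = 6250000/177147.
  Sum: 31250000/1594323 − 15625000/177147 + 62500000/413343 − 62500000/531441 + 6250000/177147 = 3125000/11160261.
  ∫_0^5/3 (u')² dx = ∫_0^5/3 (256*x^6/9 - 1280*x^5/9 + 20800*x^4/81 - 16000*x^3/81 + 40000*x^2/729) dx. Term by term:
    ∫_0^5/3 256*x^6/9 dx = 20000000/137781;  ∫_0^5/3 -1280*x^5/9 dx = -10000000/19683;  ∫_0^5/3 20800*x^4/81 dx = 13000000/19683;
    ∫_0^5/3 -16000*x^3/81 dx = -2500000/6561;  ∫_0^5/3 40000*x^2/729 dx = 5000000/59049.
  Sum: 20000000/137781 − 10000000/19683 + 13000000/19683 − 2500000/6561 + 5000000/59049 = 500000/413343.
∫_0^5/3 u² dx = 3125000/11160261, so ||u||_L² = 1250*sqrt(42)/15309.
∫_0^5/3 (u')² dx = 500000/413343, so ||u'||_L² = 500*sqrt(14)/1701.
Ratio ||u||_L² / ||u'||_L² = 5*sqrt(3)/18.
Sharp Poincaré constant on H^1_0(0, 5/3) is C_P = L/π = 5/(3*π), achieved by sin(3*π/5·x).
A polynomial bump cannot attain the sharp Poincaré constant (only the first sine eigenfunction does), so the ratio is strictly less than C_P, consistent with ||u||_L² ≤ C_P ||u'||_L².


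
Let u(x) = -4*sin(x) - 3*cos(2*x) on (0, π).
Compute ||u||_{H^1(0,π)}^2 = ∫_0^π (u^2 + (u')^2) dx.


||u||_{H^1(0,π)}^2 = -80 + 77*π/2

u'(x) = 6*sin(2*x) - 4*cos(x).
Expand u² and (u')² and integrate term by term on (0, π), using: for integers n ≥ 1, ∫_0^π sin²(nx) dx = ∫_0^π cos²(nx) dx = π/2; for n ≠ n', ∫_0^π sin(nx)sin(n'x) dx = ∫_0^π cos(nx)cos(n'x) dx = 0; and by product-to-sum, ∫_0^π sin(nx)cos(n'x) dx = ½∫_0^π [sin((n+n')x) + sin((n−n')x)] dx, which is 0 when n+n' is even and 2n/(n²−n'²) when n+n' is odd (it need not vanish on (0, π)).
  u² squared terms: (-4)²·∫sin(x)² dx = 16·π/2 = 8*π;  (-3)²·∫cos(2x)² dx = 9·π/2 = 9*π/2.
  u² cross terms: 2·(-4)·(-3)·∫sin(x)·cos(2x) dx = 24·(-2/3) = -16.
  So ∫_0^π u² dx = 8*π + 9*π/2 − 16 = -16 + 25*π/2.
  (u')² squared terms: (-4)²·∫cos(x)² dx = 16·π/2 = 8*π;  (6)²·∫sin(2x)² dx = 36·π/2 = 18*π.
  (u')² cross terms: 2·(-4)·(6)·∫cos(x)·sin(2x) dx = -48·(4/3) = -64.
  So ∫_0^π (u')² dx = 8*π + 18*π − 64 = -64 + 26*π.
||u||_{H^1}^2 = (-16 + 25*π/2) + (-64 + 26*π) = -80 + 77*π/2.


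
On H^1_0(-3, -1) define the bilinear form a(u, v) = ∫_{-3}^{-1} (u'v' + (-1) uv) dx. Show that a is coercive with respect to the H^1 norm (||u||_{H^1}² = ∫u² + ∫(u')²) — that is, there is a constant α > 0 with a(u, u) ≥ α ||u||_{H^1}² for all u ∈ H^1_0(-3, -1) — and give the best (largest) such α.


α = (-4 + π^2)/(4 + π^2)

Coercivity of a(·,·) on H^1_0(-3, -1) means a(u, u) ≥ α ||u||_{H^1}² for every u ∈ H^1_0.
The interval has length L = 2, and Poincaré/coercivity depend only on L. Here a(u, u) = ∫(u')² + (-1)·∫u².
Here c = -1 < 0 with |c| < (π/L)² = π^2/4, so coercivity still holds. The condition a(u,u) ≥ α||u||_{H^1}² reads (1−α)∫(u')² ≥ (α−c)∫u². Any admissible α is ≤ 1 (rapidly oscillating u have ∫u²/∫(u')² → 0), and α = 1 would force 0 ≥ (1−c)∫u², impossible since c < 1; so 1−α > 0. By the sharp Poincaré inequality on H^1_0 of an interval of length L, ∫(u')² ≥ (π/L)²∫u² with equality for the first sine mode sin(π(x−x₀)/L) (x₀ the left endpoint), so the inequality holds for all u iff (1−α)(π/L)² ≥ α − c, i.e. α ≤ ((π/L)² + c)/((π/L)² + 1) = (1 + c(L/π)²)/(1 + (L/π)²). (Direct route, valid since c ≤ 0: Poincaré gives c∫u² ≥ c(L/π)²∫(u')², so a(u,u) ≥ (1 + c(L/π)²)∫(u')², while ||u||_{H^1}² ≤ (1 + (L/π)²)∫(u')²; dividing yields the same α.) With (π/L)² = π^2/4 and c = -1, the largest admissible constant is α = ((π/L)² + c)/((π/L)² + 1).
Simplifying, α = (-4 + π^2)/(4 + π^2).


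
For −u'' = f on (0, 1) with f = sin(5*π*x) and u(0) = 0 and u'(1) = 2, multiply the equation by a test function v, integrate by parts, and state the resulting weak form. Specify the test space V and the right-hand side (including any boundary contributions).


V = {v ∈ H^1(0, 1) : v(0) = 0} (test functions vanish at x = 0 where u is specified); weak form: ∫_0^1 u'v' dx = ∫_0^1 (sin(5*π*x)) v dx + 2·v(1) for all v ∈ V.

Multiply both sides by a test function v and integrate from 0 to 1:
  ∫_0^1 −u''(x) v(x) dx = ∫_0^1 f(x) v(x) dx.
Integrate the LHS by parts once:
  ∫_0^1 −u'' v dx = −[u'(x) v(x)]_0^1 + ∫_0^1 u'(x) v'(x) dx.
Thus ∫_0^1 u'(x) v'(x) dx = ∫_0^1 f(x) v(x) dx + [u'(x) v(x)]_0^1.
Choose V so that boundary terms are either known or forced to vanish.
Mixed BC: u(0) = 0 (Dirichlet) and u'(1) = 2 (Neumann). Define V = {v ∈ H^1(0, 1) : v(0) = 0}. Then [u' v]_0^1 = u'(1)·v(1) − u'(0)·0 = 2·v(1).
Weak formulation: find u (satisfying any essential BC) such that ∫_0^1 u'(x) v'(x) dx = ∫_0^1 f v dx + 2·v(1) for all v ∈ V (Dirichlet at 0 absorbed into V; Neumann datum at x = 1 contributes the boundary term).
Substituting f(x) = sin(5*π*x), the right-hand side is ∫_0^1 (sin(5*π*x)) v dx + 2·v(1).


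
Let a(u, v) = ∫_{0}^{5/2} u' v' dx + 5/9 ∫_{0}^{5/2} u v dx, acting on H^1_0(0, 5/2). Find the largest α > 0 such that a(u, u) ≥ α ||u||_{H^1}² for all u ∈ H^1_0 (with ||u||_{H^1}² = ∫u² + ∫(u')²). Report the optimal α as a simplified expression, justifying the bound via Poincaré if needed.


α = (125 + 36*π^2)/(9*(25 + 4*π^2))

Coercivity of a(·,·) on H^1_0(0, 5/2) means a(u, u) ≥ α ||u||_{H^1}² for every u ∈ H^1_0.
The interval has length L = 5/2, and Poincaré/coercivity depend only on L. Here a(u, u) = ∫(u')² + (5/9)·∫u².
Here 0 < c = 5/9 < 1. The condition a(u,u) ≥ α||u||_{H^1}² reads (1−α)∫(u')² ≥ (α−c)∫u². Any admissible α is ≤ 1 (rapidly oscillating u have ∫u²/∫(u')² → 0), and α = 1 would force 0 ≥ (1−c)∫u², impossible since c < 1; so 1−α > 0. By the sharp Poincaré inequality on H^1_0 of an interval of length L, ∫(u')² ≥ (π/L)²∫u² with equality for the first sine mode sin(π(x−x₀)/L) (x₀ the left endpoint), so the inequality holds for all u iff (1−α)(π/L)² ≥ α − c, i.e. α ≤ ((π/L)² + c)/((π/L)² + 1) = (1 + c(L/π)²)/(1 + (L/π)²). With (π/L)² = 4*π^2/25 and c = 5/9, the largest admissible constant is α = ((π/L)² + c)/((π/L)² + 1).
Simplifying, α = (125 + 36*π^2)/(9*(25 + 4*π^2)).


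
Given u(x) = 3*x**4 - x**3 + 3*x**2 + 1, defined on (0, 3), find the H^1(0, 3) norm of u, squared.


||u||_{H^1}^2 = 8958237/140

The H^1 norm (squared) on an interval (0, L) is
  ||u||_{H^1}^2 = ∫_0^L u(x)^2 dx + ∫_0^L u'(x)^2 dx.
Compute u'(x) = 12*x**3 - 3*x**2 + 6*x.
Then u(x)^2 = 9*x**8 - 6*x**7 + 19*x**6 - 6*x**5 + 15*x**4 - 2*x**3 + 6*x**2 + 1 and u'(x)^2 = 144*x**6 - 72*x**5 + 153*x**4 - 36*x**3 + 36*x**2.
Integrate each monomial from 0 to 3 using ∫_0^3 c·x^n dx = c·3^(n+1)/(n+1):
  ∫_0^3 u(x)^2 dx = ∫_0^3 (9*x^8 - 6*x^7 + 19*x^6 - 6*x^5 + 15*x^4 - 2*x^3 + 6*x^2 + 1) dx. Term by term:
    ∫_0^3 9*x^8 dx = 19683;  ∫_0^3 -6*x^7 dx = -19683/4;  ∫_0^3 19*x^6 dx = 41553/7;
    ∫_0^3 -6*x^5 dx = -729;  ∫_0^3 15*x^4 dx = 729;  ∫_0^3 -2*x^3 dx = -81/2;
    ∫_0^3 6*x^2 dx = 54;  ∫_0^3 1 dx = 3.
  Sum: 19683 − 19683/4 + 41553/7 − 729 + 729 − 81/2 + 54 + 3 = 580017/28.
  ∫_0^3 u'(x)^2 dx = ∫_0^3 (144*x^6 - 72*x^5 + 153*x^4 - 36*x^3 + 36*x^2) dx. Term by term:
    ∫_0^3 144*x^6 dx = 314928/7;  ∫_0^3 -72*x^5 dx = -8748;  ∫_0^3 153*x^4 dx = 37179/5;
    ∫_0^3 -36*x^3 dx = -729;  ∫_0^3 36*x^2 dx = 324.
  Sum: 314928/7 − 8748 + 37179/5 − 729 + 324 = 1514538/35.
Adding: ||u||_{H^1}^2 = 580017/28 + 1514538/35 = 8958237/140.


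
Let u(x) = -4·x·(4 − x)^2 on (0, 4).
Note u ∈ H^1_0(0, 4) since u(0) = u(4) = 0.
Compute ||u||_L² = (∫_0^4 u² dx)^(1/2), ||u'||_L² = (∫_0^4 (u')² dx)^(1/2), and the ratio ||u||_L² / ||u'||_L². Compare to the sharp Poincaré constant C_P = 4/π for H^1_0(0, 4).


||u||_L² / ||u'||_L² = 2*sqrt(14)/7 < C_P = 4/π.

u(x) = -4·x·(4 − x)^2, so u'(x) = 4*(4 - 3*x)*(x - 4).
u(x) = -4·x·(4 − x)^2 vanishes at x = 0 and x = 4, so u ∈ H^1_0(0, 4). Differentiate via the product rule and integrate the resulting polynomials term by term.
  ∫_0^4 u² dx = ∫_0^4 (16*x^6 - 256*x^5 + 1536*x^4 - 4096*x^3 + 4096*x^2) dx. Term by term:
    ∫_0^4 16*x^6 dx = 262144/7;  ∫_0^4 -256*x^5 dx = -524288/3;  ∫_0^4 1536*x^4 dx = 1572864/5;
    ∫_0^4 -4096*x^3 dx = -262144;  ∫_0^4 4096*x^2 dx = 262144/3.
  Sum: 262144/7 − 524288/3 + 1572864/5 − 262144 + 262144/3 = 262144/105.
  ∫_0^4 (u')² dx = ∫_0^4 (144*x^4 - 1536*x^3 + 5632*x^2 - 8192*x + 4096) dx. Term by term:
    ∫_0^4 144*x^4 dx = 147456/5;  ∫_0^4 -1536*x^3 dx = -98304;  ∫_0^4 5632*x^2 dx = 360448/3;
    ∫_0^4 -8192*x dx = -65536;  ∫_0^4 4096 dx = 16384.
  Sum: 147456/5 − 98304 + 360448/3 − 65536 + 16384 = 32768/15.
∫_0^4 u² dx = 262144/105, so ||u||_L² = 512*sqrt(105)/105.
∫_0^4 (u')² dx = 32768/15, so ||u'||_L² = 128*sqrt(30)/15.
Ratio ||u||_L² / ||u'||_L² = 2*sqrt(14)/7.
Sharp Poincaré constant on H^1_0(0, 4) is C_P = L/π = 4/π, achieved by sin(π/4·x).
A polynomial bump cannot attain the sharp Poincaré constant (only the first sine eigenfunction does), so the ratio is strictly less than C_P, consistent with ||u||_L² ≤ C_P ||u'||_L².


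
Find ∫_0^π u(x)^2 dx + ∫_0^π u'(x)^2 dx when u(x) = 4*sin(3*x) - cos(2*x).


||u||_{H^1(0,π)}^2 = -48 + 165*π/2

u'(x) = 2*sin(2*x) + 12*cos(3*x).
Expand u² and (u')² and integrate term by term on (0, π), using: for integers n ≥ 1, ∫_0^π sin²(nx) dx = ∫_0^π cos²(nx) dx = π/2; for n ≠ n', ∫_0^π sin(nx)sin(n'x) dx = ∫_0^π cos(nx)cos(n'x) dx = 0; and by product-to-sum, ∫_0^π sin(nx)cos(n'x) dx = ½∫_0^π [sin((n+n')x) + sin((n−n')x)] dx, which is 0 when n+n' is even and 2n/(n²−n'²) when n+n' is odd (it need not vanish on (0, π)).
  u² squared terms: (-1)²·∫cos(2x)² dx = 1·π/2 = π/2;  (4)²·∫sin(3x)² dx = 16·π/2 = 8*π.
  u² cross terms: 2·(-1)·(4)·∫cos(2x)·sin(3x) dx = -8·(6/5) = -48/5.
  So ∫_0^π u² dx = π/2 + 8*π − 48/5 = -48/5 + 17*π/2.
  (u')² squared terms: (2)²·∫sin(2x)² dx = 4·π/2 = 2*π;  (12)²·∫cos(3x)² dx = 144·π/2 = 72*π.
  (u')² cross terms: 2·(2)·(12)·∫sin(2x)·cos(3x) dx = 48·(-4/5) = -192/5.
  So ∫_0^π (u')² dx = 2*π + 72*π − 192/5 = -192/5 + 74*π.
||u||_{H^1}^2 = (-48/5 + 17*π/2) + (-192/5 + 74*π) = -48 + 165*π/2.


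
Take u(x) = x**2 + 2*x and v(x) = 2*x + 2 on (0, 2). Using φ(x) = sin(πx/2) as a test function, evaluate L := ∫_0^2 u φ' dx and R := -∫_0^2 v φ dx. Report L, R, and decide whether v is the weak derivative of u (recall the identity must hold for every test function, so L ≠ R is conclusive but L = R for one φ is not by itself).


LHS = -16/π, RHS = -16/π. Yes, v = u' weakly.

u(x) = x**2 + 2*x, classical derivative u'(x) = 2*x + 2.
φ(x) = sin(πx/2), so φ'(x) = π*cos(π*x/2)/2.
Note φ(0) = φ(2) = 0, so the boundary term u·φ vanishes.
LHS = ∫_0^2 u(x) φ'(x) dx = ∫_0^2 (π*x^2*cos(π*x/2)/2 + π*x*cos(π*x/2)) dx. Term by term:
  ∫_0^2 π*x*cos(π*x/2) dx = -8/π;  ∫_0^2 π*x^2*cos(π*x/2)/2 dx = -8/π.
Sum: -8/π − 8/π = -16/π.
So LHS = -16/π.
∫_0^2 v(x) φ(x) dx = ∫_0^2 (2*x*sin(π*x/2) + 2*sin(π*x/2)) dx. Term by term:
  ∫_0^2 2*sin(π*x/2) dx = 8/π;  ∫_0^2 2*x*sin(π*x/2) dx = 8/π.
Sum: 8/π + 8/π = 16/π.
So RHS = -∫_0^2 v(x) φ(x) dx = -16/π.
LHS = RHS, so the identity holds for this test φ.
Moreover u is smooth here and v(x) = u'(x) = 2*x + 2 pointwise, so the identity holds for every test function. Hence v is the weak derivative of u.


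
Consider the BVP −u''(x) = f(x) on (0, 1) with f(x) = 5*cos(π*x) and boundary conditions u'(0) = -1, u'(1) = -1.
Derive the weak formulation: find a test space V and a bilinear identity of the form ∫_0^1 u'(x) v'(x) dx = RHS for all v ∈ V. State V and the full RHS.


V = H^1(0, 1) (v unrestricted at boundary; u is determined up to an additive constant); weak form: ∫_0^1 u'v' dx = ∫_0^1 (5*cos(π*x)) v dx − v(1) + v(0) for all v ∈ V.

Multiply both sides by a test function v and integrate from 0 to 1:
  ∫_0^1 −u''(x) v(x) dx = ∫_0^1 f(x) v(x) dx.
Integrate the LHS by parts once:
  ∫_0^1 −u'' v dx = −[u'(x) v(x)]_0^1 + ∫_0^1 u'(x) v'(x) dx.
Thus ∫_0^1 u'(x) v'(x) dx = ∫_0^1 f(x) v(x) dx + [u'(x) v(x)]_0^1.
Choose V so that boundary terms are either known or forced to vanish.
u has inhomogeneous Neumann u'(0) = -1, u'(1) = -1. [u' v]_0^1 = (-1)·v(1) − (-1)·v(0) = − v(1) + v(0). Take V = H^1(0, 1); boundary term becomes part of RHS.
Weak formulation: find u (satisfying any essential BC) such that ∫_0^1 u'(x) v'(x) dx = ∫_0^1 f v dx − v(1) + v(0) for all v ∈ V (Neumann data are natural BCs: they enter the RHS as boundary terms).
Substituting f(x) = 5*cos(π*x), the right-hand side is ∫_0^1 (5*cos(π*x)) v dx − v(1) + v(0).
Compatibility check (pure Neumann): taking v ≡ 1 ∈ V gives 0 = ∫_0^1 f dx + (-1) − (-1), i.e. ∫_0^1 f dx must equal u'(0) − u'(1) = 0. Indeed ∫_0^1 (5*cos(π*x)) dx = 0, so the data are compatible. The solution is then unique only up to an additive constant (fix it e.g. by requiring ∫_0^1 u dx = 0).


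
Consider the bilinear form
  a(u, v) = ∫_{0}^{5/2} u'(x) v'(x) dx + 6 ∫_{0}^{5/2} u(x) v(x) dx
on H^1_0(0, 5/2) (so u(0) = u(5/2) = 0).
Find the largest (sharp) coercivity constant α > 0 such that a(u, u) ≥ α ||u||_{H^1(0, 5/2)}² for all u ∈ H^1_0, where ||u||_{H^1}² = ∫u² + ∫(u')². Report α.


α = 1

Coercivity of a(·,·) on H^1_0(0, 5/2) means a(u, u) ≥ α ||u||_{H^1}² for every u ∈ H^1_0.
The interval has length L = 5/2, and Poincaré/coercivity depend only on L. Here a(u, u) = ∫(u')² + (6)·∫u².
Here c = 6 ≥ 1, so a(u,u) = ∫(u')² + c∫u² ≥ ∫(u')² + ∫u² = ||u||_{H^1}², i.e. α = 1 works. No larger α is possible: a(u,u) ≥ α||u||_{H^1}² means (1−α)∫(u')² ≥ (α−c)∫u², and for the modes u_n = sin(nπ(x−x₀)/L) (x₀ the left endpoint) one has ∫u_n²/∫(u_n')² = (L/(nπ))² → 0, so a(u_n,u_n)/||u_n||_{H^1}² → 1. Hence the optimal constant is α = 1.
Therefore α = 1.


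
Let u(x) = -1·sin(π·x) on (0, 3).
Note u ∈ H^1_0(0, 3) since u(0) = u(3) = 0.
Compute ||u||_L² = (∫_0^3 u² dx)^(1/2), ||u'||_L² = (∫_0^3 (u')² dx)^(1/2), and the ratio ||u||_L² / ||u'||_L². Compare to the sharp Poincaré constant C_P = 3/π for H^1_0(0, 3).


||u||_L² / ||u'||_L² = 1/π < C_P = 3/π.

u(x) = -1·sin(π·x), so u'(x) = -π*cos(π*x).
Writing u(x) = A·sin(kπx/L) with A = -1 and k = 3, use ∫_0^L sin²(kπx/L) dx = L/2 and ∫_0^L cos²(kπx/L) dx = L/2.
u² = 1·sin²(π·x) and (u')² = π^2·cos²(π·x), and each of sin², cos² integrates to L/2 = 3/2 over (0, 3).
∫_0^3 u² dx = 3/2, so ||u||_L² = sqrt(6)/2.
∫_0^3 (u')² dx = 3*π^2/2, so ||u'||_L² = sqrt(6)*π/2.
Ratio ||u||_L² / ||u'||_L² = 1/π.
Sharp Poincaré constant on H^1_0(0, 3) is C_P = L/π = 3/π, achieved by sin(π/3·x).
This is the k = 3 harmonic; the ratio L/(kπ) is strictly less than C_P = L/π, consistent with the sharp inequality ||u||_L² ≤ C_P ||u'||_L².


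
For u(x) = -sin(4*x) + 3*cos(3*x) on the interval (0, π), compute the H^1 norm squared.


||u||_{H^1(0,π)}^2 = -480/7 + 107*π/2

u'(x) = -9*sin(3*x) - 4*cos(4*x).
Expand u² and (u')² and integrate term by term on (0, π), using: for integers n ≥ 1, ∫_0^π sin²(nx) dx = ∫_0^π cos²(nx) dx = π/2; for n ≠ n', ∫_0^π sin(nx)sin(n'x) dx = ∫_0^π cos(nx)cos(n'x) dx = 0; and by product-to-sum, ∫_0^π sin(nx)cos(n'x) dx = ½∫_0^π [sin((n+n')x) + sin((n−n')x)] dx, which is 0 when n+n' is even and 2n/(n²−n'²) when n+n' is odd (it need not vanish on (0, π)).
  u² squared terms: (-1)²·∫sin(4x)² dx = 1·π/2 = π/2;  (3)²·∫cos(3x)² dx = 9·π/2 = 9*π/2.
  u² cross terms: 2·(-1)·(3)·∫sin(4x)·cos(3x) dx = -6·(8/7) = -48/7.
  So ∫_0^π u² dx = π/2 + 9*π/2 − 48/7 = -48/7 + 5*π.
  (u')² squared terms: (-9)²·∫sin(3x)² dx = 81·π/2 = 81*π/2;  (-4)²·∫cos(4x)² dx = 16·π/2 = 8*π.
  (u')² cross terms: 2·(-9)·(-4)·∫sin(3x)·cos(4x) dx = 72·(-6/7) = -432/7.
  So ∫_0^π (u')² dx = 81*π/2 + 8*π − 432/7 = -432/7 + 97*π/2.
||u||_{H^1}^2 = (-48/7 + 5*π) + (-432/7 + 97*π/2) = -480/7 + 107*π/2.


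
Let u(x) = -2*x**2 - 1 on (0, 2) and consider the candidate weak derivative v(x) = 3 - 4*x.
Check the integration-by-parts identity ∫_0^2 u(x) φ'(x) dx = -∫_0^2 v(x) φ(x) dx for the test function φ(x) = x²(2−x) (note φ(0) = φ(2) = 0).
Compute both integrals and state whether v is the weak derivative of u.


LHS = 32/5, RHS = 12/5. No, v is not the weak derivative of u.

u(x) = -2*x**2 - 1, classical derivative u'(x) = -4*x.
φ(x) = x²(2−x), so φ'(x) = x*(4 - 3*x).
Note φ(0) = φ(2) = 0, so the boundary term u·φ vanishes.
LHS = ∫_0^2 u(x) φ'(x) dx = ∫_0^2 (6*x^4 - 8*x^3 + 3*x^2 - 4*x) dx. Term by term:
  ∫_0^2 6*x^4 dx = 192/5;  ∫_0^2 -8*x^3 dx = -32;  ∫_0^2 3*x^2 dx = 8;
  ∫_0^2 -4*x dx = -8.
Sum: 192/5 − 32 + 8 − 8 = 32/5.
So LHS = 32/5.
∫_0^2 v(x) φ(x) dx = ∫_0^2 (4*x^4 - 11*x^3 + 6*x^2) dx. Term by term:
  ∫_0^2 4*x^4 dx = 128/5;  ∫_0^2 -11*x^3 dx = -44;  ∫_0^2 6*x^2 dx = 16.
Sum: 128/5 − 44 + 16 = -12/5.
So RHS = -∫_0^2 v(x) φ(x) dx = 12/5.
LHS − RHS = 4 ≠ 0, so the identity fails.
(For a valid weak derivative the identity must hold for EVERY test function, in particular this one. The failure shows v is NOT the weak derivative of u.)
Correct weak derivative would be u'(x) = -4*x.


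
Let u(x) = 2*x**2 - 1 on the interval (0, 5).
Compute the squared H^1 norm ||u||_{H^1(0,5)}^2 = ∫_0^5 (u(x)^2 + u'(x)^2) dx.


||u||_{H^1}^2 = 3005

The H^1 norm (squared) on an interval (0, L) is
  ||u||_{H^1}^2 = ∫_0^L u(x)^2 dx + ∫_0^L u'(x)^2 dx.
Compute u'(x) = 4*x.
Then u(x)^2 = 4*x**4 - 4*x**2 + 1 and u'(x)^2 = 16*x**2.
Integrate each monomial from 0 to 5 using ∫_0^5 c·x^n dx = c·5^(n+1)/(n+1):
  ∫_0^5 u(x)^2 dx = ∫_0^5 (4*x^4 - 4*x^2 + 1) dx. Term by term:
    ∫_0^5 4*x^4 dx = 2500;  ∫_0^5 -4*x^2 dx = -500/3;  ∫_0^5 1 dx = 5.
  Sum: 2500 − 500/3 + 5 = 7015/3.
  ∫_0^5 u'(x)^2 dx = ∫_0^5 (16*x^2) dx. Term by term:
    ∫_0^5 16*x^2 dx = 2000/3.
Adding: ||u||_{H^1}^2 = 7015/3 + 2000/3 = 3005.


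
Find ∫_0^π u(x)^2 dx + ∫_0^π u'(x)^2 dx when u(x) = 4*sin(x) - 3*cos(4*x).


||u||_{H^1(0,π)}^2 = 272/5 + 185*π/2

u'(x) = 12*sin(4*x) + 4*cos(x).
Expand u² and (u')² and integrate term by term on (0, π), using: for integers n ≥ 1, ∫_0^π sin²(nx) dx = ∫_0^π cos²(nx) dx = π/2; for n ≠ n', ∫_0^π sin(nx)sin(n'x) dx = ∫_0^π cos(nx)cos(n'x) dx = 0; and by product-to-sum, ∫_0^π sin(nx)cos(n'x) dx = ½∫_0^π [sin((n+n')x) + sin((n−n')x)] dx, which is 0 when n+n' is even and 2n/(n²−n'²) when n+n' is odd (it need not vanish on (0, π)).
  u² squared terms: (-3)²·∫cos(4x)² dx = 9·π/2 = 9*π/2;  (4)²·∫sin(x)² dx = 16·π/2 = 8*π.
  u² cross terms: 2·(-3)·(4)·∫cos(4x)·sin(x) dx = -24·(-2/15) = 16/5.
  So ∫_0^π u² dx = 9*π/2 + 8*π + 16/5 = 16/5 + 25*π/2.
  (u')² squared terms: (4)²·∫cos(x)² dx = 16·π/2 = 8*π;  (12)²·∫sin(4x)² dx = 144·π/2 = 72*π.
  (u')² cross terms: 2·(4)·(12)·∫cos(x)·sin(4x) dx = 96·(8/15) = 256/5.
  So ∫_0^π (u')² dx = 8*π + 72*π + 256/5 = 256/5 + 80*π.
||u||_{H^1}^2 = (16/5 + 25*π/2) + (256/5 + 80*π) = 272/5 + 185*π/2.


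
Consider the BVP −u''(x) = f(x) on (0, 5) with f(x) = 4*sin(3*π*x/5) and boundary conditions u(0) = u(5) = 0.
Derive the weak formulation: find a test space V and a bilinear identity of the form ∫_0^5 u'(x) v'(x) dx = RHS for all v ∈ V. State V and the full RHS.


V = H^1_0(0, 5) (so v(0) = v(5) = 0); weak form: ∫_0^5 u'v' dx = ∫_0^5 (4*sin(3*π*x/5)) v dx for all v ∈ V.

Multiply both sides by a test function v and integrate from 0 to 5:
  ∫_0^5 −u''(x) v(x) dx = ∫_0^5 f(x) v(x) dx.
Integrate the LHS by parts once:
  ∫_0^5 −u'' v dx = −[u'(x) v(x)]_0^5 + ∫_0^5 u'(x) v'(x) dx.
Thus ∫_0^5 u'(x) v'(x) dx = ∫_0^5 f(x) v(x) dx + [u'(x) v(x)]_0^5.
Choose V so that boundary terms are either known or forced to vanish.
u is Dirichlet: u(0) = u(5) = 0. Let V = H^1_0(0, 5); then v(0) = v(5) = 0, and [u' v]_0^5 = 0.
Weak formulation: find u (satisfying any essential BC) such that ∫_0^5 u'(x) v'(x) dx = ∫_0^5 f v dx for all v ∈ V.
Substituting f(x) = 4*sin(3*π*x/5), the right-hand side is ∫_0^5 (4*sin(3*π*x/5)) v dx.


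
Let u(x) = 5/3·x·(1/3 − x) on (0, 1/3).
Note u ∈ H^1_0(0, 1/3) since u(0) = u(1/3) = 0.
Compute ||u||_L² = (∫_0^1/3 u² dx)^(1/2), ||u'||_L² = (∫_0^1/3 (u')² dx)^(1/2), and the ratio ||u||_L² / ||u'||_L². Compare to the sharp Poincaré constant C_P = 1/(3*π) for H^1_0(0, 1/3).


||u||_L² / ||u'||_L² = sqrt(10)/30 < C_P = 1/(3*π).

u(x) = 5/3·x·(1/3 − x), so u'(x) = 5/9 - 10*x/3.
u(x) = 5/3·x·(1/3 − x) vanishes at x = 0 and x = 1/3, so u ∈ H^1_0(0, 1/3). Differentiate via the product rule and integrate the resulting polynomials term by term.
  ∫_0^1/3 u² dx = ∫_0^1/3 (25*x^4/9 - 50*x^3/27 + 25*x^2/81) dx. Term by term:
    ∫_0^1/3 25*x^4/9 dx = 5/2187;  ∫_0^1/3 -50*x^3/27 dx = -25/4374;  ∫_0^1/3 25*x^2/81 dx = 25/6561.
  Sum: 5/2187 − 25/4374 + 25/6561 = 5/13122.
  ∫_0^1/3 (u')² dx = ∫_0^1/3 (100*x^2/9 - 100*x/27 + 25/81) dx. Term by term:
    ∫_0^1/3 100*x^2/9 dx = 100/729;  ∫_0^1/3 -100*x/27 dx = -50/243;  ∫_0^1/3 25/81 dx = 25/243.
  Sum: 100/729 − 50/243 + 25/243 = 25/729.
∫_0^1/3 u² dx = 5/13122, so ||u||_L² = sqrt(10)/162.
∫_0^1/3 (u')² dx = 25/729, so ||u'||_L² = 5/27.
Ratio ||u||_L² / ||u'||_L² = sqrt(10)/30.
Sharp Poincaré constant on H^1_0(0, 1/3) is C_P = L/π = 1/(3*π), achieved by sin(3*π·x).
A polynomial bump cannot attain the sharp Poincaré constant (only the first sine eigenfunction does), so the ratio is strictly less than C_P, consistent with ||u||_L² ≤ C_P ||u'||_L².


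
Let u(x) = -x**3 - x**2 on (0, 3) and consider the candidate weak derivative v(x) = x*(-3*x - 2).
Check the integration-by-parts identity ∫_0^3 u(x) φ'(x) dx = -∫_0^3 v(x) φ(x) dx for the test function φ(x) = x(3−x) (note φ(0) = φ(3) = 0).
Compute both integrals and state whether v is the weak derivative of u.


LHS = 999/20, RHS = 999/20. Yes, v = u' weakly.

u(x) = -x**3 - x**2, classical derivative u'(x) = -3*x**2 - 2*x.
φ(x) = x(3−x), so φ'(x) = 3 - 2*x.
Note φ(0) = φ(3) = 0, so the boundary term u·φ vanishes.
LHS = ∫_0^3 u(x) φ'(x) dx = ∫_0^3 (2*x^4 - x^3 - 3*x^2) dx. Term by term:
  ∫_0^3 2*x^4 dx = 486/5;  ∫_0^3 -x^3 dx = -81/4;  ∫_0^3 -3*x^2 dx = -27.
Sum: 486/5 − 81/4 − 27 = 999/20.
So LHS = 999/20.
∫_0^3 v(x) φ(x) dx = ∫_0^3 (3*x^4 - 7*x^3 - 6*x^2) dx. Term by term:
  ∫_0^3 3*x^4 dx = 729/5;  ∫_0^3 -7*x^3 dx = -567/4;  ∫_0^3 -6*x^2 dx = -54.
Sum: 729/5 − 567/4 − 54 = -999/20.
So RHS = -∫_0^3 v(x) φ(x) dx = 999/20.
LHS = RHS, so the identity holds for this test φ.
Moreover u is smooth here and v(x) = u'(x) = -3*x**2 - 2*x pointwise, so the identity holds for every test function. Hence v is the weak derivative of u.


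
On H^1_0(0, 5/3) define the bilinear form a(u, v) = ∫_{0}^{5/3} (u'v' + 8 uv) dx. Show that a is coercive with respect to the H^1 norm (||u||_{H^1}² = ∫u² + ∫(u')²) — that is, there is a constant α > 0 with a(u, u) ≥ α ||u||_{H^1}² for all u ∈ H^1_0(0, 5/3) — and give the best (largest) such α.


α = 1

Coercivity of a(·,·) on H^1_0(0, 5/3) means a(u, u) ≥ α ||u||_{H^1}² for every u ∈ H^1_0.
The interval has length L = 5/3, and Poincaré/coercivity depend only on L. Here a(u, u) = ∫(u')² + (8)·∫u².
Here c = 8 ≥ 1, so a(u,u) = ∫(u')² + c∫u² ≥ ∫(u')² + ∫u² = ||u||_{H^1}², i.e. α = 1 works. No larger α is possible: a(u,u) ≥ α||u||_{H^1}² means (1−α)∫(u')² ≥ (α−c)∫u², and for the modes u_n = sin(nπ(x−x₀)/L) (x₀ the left endpoint) one has ∫u_n²/∫(u_n')² = (L/(nπ))² → 0, so a(u_n,u_n)/||u_n||_{H^1}² → 1. Hence the optimal constant is α = 1.
Therefore α = 1.


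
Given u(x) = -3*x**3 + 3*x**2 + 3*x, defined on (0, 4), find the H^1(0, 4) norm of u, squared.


||u||_{H^1}^2 = 626316/35

The H^1 norm (squared) on an interval (0, L) is
  ||u||_{H^1}^2 = ∫_0^L u(x)^2 dx + ∫_0^L u'(x)^2 dx.
Compute u'(x) = -9*x**2 + 6*x + 3.
Then u(x)^2 = 9*x**6 - 18*x**5 - 9*x**4 + 18*x**3 + 9*x**2 and u'(x)^2 = 81*x**4 - 108*x**3 - 18*x**2 + 36*x + 9.
Integrate each monomial from 0 to 4 using ∫_0^4 c·x^n dx = c·4^(n+1)/(n+1):
  ∫_0^4 u(x)^2 dx = ∫_0^4 (9*x^6 - 18*x^5 - 9*x^4 + 18*x^3 + 9*x^2) dx. Term by term:
    ∫_0^4 9*x^6 dx = 147456/7;  ∫_0^4 -18*x^5 dx = -12288;  ∫_0^4 -9*x^4 dx = -9216/5;
    ∫_0^4 18*x^3 dx = 1152;  ∫_0^4 9*x^2 dx = 192.
  Sum: 147456/7 − 12288 − 9216/5 + 1152 + 192 = 289728/35.
  ∫_0^4 u'(x)^2 dx = ∫_0^4 (81*x^4 - 108*x^3 - 18*x^2 + 36*x + 9) dx. Term by term:
    ∫_0^4 81*x^4 dx = 82944/5;  ∫_0^4 -108*x^3 dx = -6912;  ∫_0^4 -18*x^2 dx = -384;
    ∫_0^4 36*x dx = 288;  ∫_0^4 9 dx = 36.
  Sum: 82944/5 − 6912 − 384 + 288 + 36 = 48084/5.
Adding: ||u||_{H^1}^2 = 289728/35 + 48084/5 = 626316/35.


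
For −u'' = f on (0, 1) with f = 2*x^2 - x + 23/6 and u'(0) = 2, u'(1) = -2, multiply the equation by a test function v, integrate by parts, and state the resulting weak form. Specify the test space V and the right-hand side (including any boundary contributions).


V = H^1(0, 1) (v unrestricted at boundary; u is determined up to an additive constant); weak form: ∫_0^1 u'v' dx = ∫_0^1 (2*x^2 - x + 23/6) v dx − 2·v(1) − 2·v(0) for all v ∈ V.

Multiply both sides by a test function v and integrate from 0 to 1:
  ∫_0^1 −u''(x) v(x) dx = ∫_0^1 f(x) v(x) dx.
Integrate the LHS by parts once:
  ∫_0^1 −u'' v dx = −[u'(x) v(x)]_0^1 + ∫_0^1 u'(x) v'(x) dx.
Thus ∫_0^1 u'(x) v'(x) dx = ∫_0^1 f(x) v(x) dx + [u'(x) v(x)]_0^1.
Choose V so that boundary terms are either known or forced to vanish.
u has inhomogeneous Neumann u'(0) = 2, u'(1) = -2. [u' v]_0^1 = (-2)·v(1) − (2)·v(0) = − 2·v(1) − 2·v(0). Take V = H^1(0, 1); boundary term becomes part of RHS.
Weak formulation: find u (satisfying any essential BC) such that ∫_0^1 u'(x) v'(x) dx = ∫_0^1 f v dx − 2·v(1) − 2·v(0) for all v ∈ V (Neumann data are natural BCs: they enter the RHS as boundary terms).
Substituting f(x) = 2*x^2 - x + 23/6, the right-hand side is ∫_0^1 (2*x^2 - x + 23/6) v dx − 2·v(1) − 2·v(0).
Compatibility check (pure Neumann): taking v ≡ 1 ∈ V gives 0 = ∫_0^1 f dx + (-2) − (2), i.e. ∫_0^1 f dx must equal u'(0) − u'(1) = 4. Indeed ∫_0^1 (2*x^2 - x + 23/6) dx = 4, so the data are compatible. The solution is then unique only up to an additive constant (fix it e.g. by requiring ∫_0^1 u dx = 0).


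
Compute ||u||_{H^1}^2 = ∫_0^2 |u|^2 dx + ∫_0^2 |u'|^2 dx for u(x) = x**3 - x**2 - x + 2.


||u||_{H^1}^2 = 2186/105

The H^1 norm (squared) on an interval (0, L) is
  ||u||_{H^1}^2 = ∫_0^L u(x)^2 dx + ∫_0^L u'(x)^2 dx.
Compute u'(x) = 3*x**2 - 2*x - 1.
Then u(x)^2 = x**6 - 2*x**5 - x**4 + 6*x**3 - 3*x**2 - 4*x + 4 and u'(x)^2 = 9*x**4 - 12*x**3 - 2*x**2 + 4*x + 1.
Integrate each monomial from 0 to 2 using ∫_0^2 c·x^n dx = c·2^(n+1)/(n+1):
  ∫_0^2 u(x)^2 dx = ∫_0^2 (x^6 - 2*x^5 - x^4 + 6*x^3 - 3*x^2 - 4*x + 4) dx. Term by term:
    ∫_0^2 x^6 dx = 128/7;  ∫_0^2 -2*x^5 dx = -64/3;  ∫_0^2 -x^4 dx = -32/5;
    ∫_0^2 6*x^3 dx = 24;  ∫_0^2 -3*x^2 dx = -8;  ∫_0^2 -4*x dx = -8;
    ∫_0^2 4 dx = 8.
  Sum: 128/7 − 64/3 − 32/5 + 24 − 8 − 8 + 8 = 688/105.
  ∫_0^2 u'(x)^2 dx = ∫_0^2 (9*x^4 - 12*x^3 - 2*x^2 + 4*x + 1) dx. Term by term:
    ∫_0^2 9*x^4 dx = 288/5;  ∫_0^2 -12*x^3 dx = -48;  ∫_0^2 -2*x^2 dx = -16/3;
    ∫_0^2 4*x dx = 8;  ∫_0^2 1 dx = 2.
  Sum: 288/5 − 48 − 16/3 + 8 + 2 = 214/15.
Adding: ||u||_{H^1}^2 = 688/105 + 214/15 = 2186/105.


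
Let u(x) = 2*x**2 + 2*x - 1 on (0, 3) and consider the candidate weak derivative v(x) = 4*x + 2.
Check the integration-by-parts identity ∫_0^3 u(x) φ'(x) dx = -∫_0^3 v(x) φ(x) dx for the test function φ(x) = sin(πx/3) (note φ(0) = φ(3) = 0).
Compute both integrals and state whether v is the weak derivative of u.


LHS = -48/π, RHS = -48/π. Yes, v = u' weakly.

u(x) = 2*x**2 + 2*x - 1, classical derivative u'(x) = 4*x + 2.
φ(x) = sin(πx/3), so φ'(x) = π*cos(π*x/3)/3.
Note φ(0) = φ(3) = 0, so the boundary term u·φ vanishes.
LHS = ∫_0^3 u(x) φ'(x) dx = ∫_0^3 (2*π*x^2*cos(π*x/3)/3 + 2*π*x*cos(π*x/3)/3 - π*cos(π*x/3)/3) dx. Term by term:
  ∫_0^3 -π*cos(π*x/3)/3 dx = 0;  ∫_0^3 2*π*x*cos(π*x/3)/3 dx = -12/π;  ∫_0^3 2*π*x^2*cos(π*x/3)/3 dx = -36/π.
Sum: 0 − 12/π − 36/π = -48/π.
So LHS = -48/π.
∫_0^3 v(x) φ(x) dx = ∫_0^3 (4*x*sin(π*x/3) + 2*sin(π*x/3)) dx. Term by term:
  ∫_0^3 2*sin(π*x/3) dx = 12/π;  ∫_0^3 4*x*sin(π*x/3) dx = 36/π.
Sum: 12/π + 36/π = 48/π.
So RHS = -∫_0^3 v(x) φ(x) dx = -48/π.
LHS = RHS, so the identity holds for this test φ.
Moreover u is smooth here and v(x) = u'(x) = 4*x + 2 pointwise, so the identity holds for every test function. Hence v is the weak derivative of u.


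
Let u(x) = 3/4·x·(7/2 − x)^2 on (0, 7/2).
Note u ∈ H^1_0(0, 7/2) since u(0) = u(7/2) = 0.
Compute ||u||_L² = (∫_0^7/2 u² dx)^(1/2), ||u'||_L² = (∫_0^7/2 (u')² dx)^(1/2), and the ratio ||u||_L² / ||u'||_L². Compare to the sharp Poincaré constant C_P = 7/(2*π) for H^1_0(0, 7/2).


||u||_L² / ||u'||_L² = sqrt(14)/4 < C_P = 7/(2*π).

u(x) = 3/4·x·(7/2 − x)^2, so u'(x) = 9*x^2/4 - 21*x/2 + 147/16.
u(x) = 3/4·x·(7/2 − x)^2 vanishes at x = 0 and x = 7/2, so u ∈ H^1_0(0, 7/2). Differentiate via the product rule and integrate the resulting polynomials term by term.
  ∫_0^7/2 u² dx = ∫_0^7/2 (9*x^6/16 - 63*x^5/8 + 1323*x^4/32 - 3087*x^3/32 + 21609*x^2/256) dx. Term by term:
    ∫_0^7/2 9*x^6/16 dx = 1058841/2048;  ∫_0^7/2 -63*x^5/8 dx = -2470629/1024;  ∫_0^7/2 1323*x^4/32 dx = 22235661/5120;
    ∫_0^7/2 -3087*x^3/32 dx = -7411887/2048;  ∫_0^7/2 21609*x^2/256 dx = 2470629/2048.
  Sum: 1058841/2048 − 2470629/1024 + 22235661/5120 − 7411887/2048 + 2470629/2048 = 352947/10240.
  ∫_0^7/2 (u')² dx = ∫_0^7/2 (81*x^4/16 - 189*x^3/4 + 4851*x^2/32 - 3087*x/16 + 21609/256) dx. Term by term:
    ∫_0^7/2 81*x^4/16 dx = 1361367/2560;  ∫_0^7/2 -189*x^3/4 dx = -453789/256;  ∫_0^7/2 4851*x^2/32 dx = 554631/256;
    ∫_0^7/2 -3087*x/16 dx = -151263/128;  ∫_0^7/2 21609/256 dx = 151263/512.
  Sum: 1361367/2560 − 453789/256 + 554631/256 − 151263/128 + 151263/512 = 50421/1280.
∫_0^7/2 u² dx = 352947/10240, so ||u||_L² = 343*sqrt(30)/320.
∫_0^7/2 (u')² dx = 50421/1280, so ||u'||_L² = 49*sqrt(105)/80.
Ratio ||u||_L² / ||u'||_L² = sqrt(14)/4.
Sharp Poincaré constant on H^1_0(0, 7/2) is C_P = L/π = 7/(2*π), achieved by sin(2*π/7·x).
A polynomial bump cannot attain the sharp Poincaré constant (only the first sine eigenfunction does), so the ratio is strictly less than C_P, consistent with ||u||_L² ≤ C_P ||u'||_L².


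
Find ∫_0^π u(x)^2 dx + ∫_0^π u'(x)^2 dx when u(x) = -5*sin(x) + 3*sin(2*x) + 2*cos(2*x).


||u||_{H^1(0,π)}^2 = 200/3 + 115*π/2

u'(x) = -4*sin(2*x) - 5*cos(x) + 6*cos(2*x).
Expand u² and (u')² and integrate term by term on (0, π), using: for integers n ≥ 1, ∫_0^π sin²(nx) dx = ∫_0^π cos²(nx) dx = π/2; for n ≠ n', ∫_0^π sin(nx)sin(n'x) dx = ∫_0^π cos(nx)cos(n'x) dx = 0; and by product-to-sum, ∫_0^π sin(nx)cos(n'x) dx = ½∫_0^π [sin((n+n')x) + sin((n−n')x)] dx, which is 0 when n+n' is even and 2n/(n²−n'²) when n+n' is odd (it need not vanish on (0, π)).
  u² squared terms: (-5)²·∫sin(x)² dx = 25·π/2 = 25*π/2;  (2)²·∫cos(2x)² dx = 4·π/2 = 2*π;  (3)²·∫sin(2x)² dx = 9·π/2 = 9*π/2.
  u² cross terms: 2·(-5)·(2)·∫sin(x)·cos(2x) dx = -20·(-2/3) = 40/3;  2·(-5)·(3)·∫sin(x)·sin(2x) dx = -30·(0) = 0;  2·(2)·(3)·∫cos(2x)·sin(2x) dx = 12·(0) = 0.
  So ∫_0^π u² dx = 25*π/2 + 2*π + 9*π/2 + 40/3 + 0 + 0 = 40/3 + 19*π.
  (u')² squared terms: (-5)²·∫cos(x)² dx = 25·π/2 = 25*π/2;  (-4)²·∫sin(2x)² dx = 16·π/2 = 8*π;  (6)²·∫cos(2x)² dx = 36·π/2 = 18*π.
  (u')² cross terms: 2·(-5)·(-4)·∫cos(x)·sin(2x) dx = 40·(4/3) = 160/3;  2·(-5)·(6)·∫cos(x)·cos(2x) dx = -60·(0) = 0;  2·(-4)·(6)·∫sin(2x)·cos(2x) dx = -48·(0) = 0.
  So ∫_0^π (u')² dx = 25*π/2 + 8*π + 18*π + 160/3 + 0 + 0 = 160/3 + 77*π/2.
||u||_{H^1}^2 = (40/3 + 19*π) + (160/3 + 77*π/2) = 200/3 + 115*π/2.


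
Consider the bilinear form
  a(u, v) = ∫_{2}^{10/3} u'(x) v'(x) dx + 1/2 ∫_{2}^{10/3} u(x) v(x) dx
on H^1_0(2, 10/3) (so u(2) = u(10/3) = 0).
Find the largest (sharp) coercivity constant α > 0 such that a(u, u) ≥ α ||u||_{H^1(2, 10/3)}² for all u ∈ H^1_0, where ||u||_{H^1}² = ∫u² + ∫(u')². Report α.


α = (8 + 9*π^2)/(16 + 9*π^2)

Coercivity of a(·,·) on H^1_0(2, 10/3) means a(u, u) ≥ α ||u||_{H^1}² for every u ∈ H^1_0.
The interval has length L = 4/3, and Poincaré/coercivity depend only on L. Here a(u, u) = ∫(u')² + (1/2)·∫u².
Here 0 < c = 1/2 < 1. The condition a(u,u) ≥ α||u||_{H^1}² reads (1−α)∫(u')² ≥ (α−c)∫u². Any admissible α is ≤ 1 (rapidly oscillating u have ∫u²/∫(u')² → 0), and α = 1 would force 0 ≥ (1−c)∫u², impossible since c < 1; so 1−α > 0. By the sharp Poincaré inequality on H^1_0 of an interval of length L, ∫(u')² ≥ (π/L)²∫u² with equality for the first sine mode sin(π(x−x₀)/L) (x₀ the left endpoint), so the inequality holds for all u iff (1−α)(π/L)² ≥ α − c, i.e. α ≤ ((π/L)² + c)/((π/L)² + 1) = (1 + c(L/π)²)/(1 + (L/π)²). With (π/L)² = 9*π^2/16 and c = 1/2, the largest admissible constant is α = ((π/L)² + c)/((π/L)² + 1).
Simplifying, α = (8 + 9*π^2)/(16 + 9*π^2).


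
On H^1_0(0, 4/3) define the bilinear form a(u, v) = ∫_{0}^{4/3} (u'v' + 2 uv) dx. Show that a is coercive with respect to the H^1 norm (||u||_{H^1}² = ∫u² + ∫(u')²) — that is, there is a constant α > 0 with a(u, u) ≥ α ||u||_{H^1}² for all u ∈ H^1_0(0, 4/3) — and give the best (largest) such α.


α = 1

Coercivity of a(·,·) on H^1_0(0, 4/3) means a(u, u) ≥ α ||u||_{H^1}² for every u ∈ H^1_0.
The interval has length L = 4/3, and Poincaré/coercivity depend only on L. Here a(u, u) = ∫(u')² + (2)·∫u².
Here c = 2 ≥ 1, so a(u,u) = ∫(u')² + c∫u² ≥ ∫(u')² + ∫u² = ||u||_{H^1}², i.e. α = 1 works. No larger α is possible: a(u,u) ≥ α||u||_{H^1}² means (1−α)∫(u')² ≥ (α−c)∫u², and for the modes u_n = sin(nπ(x−x₀)/L) (x₀ the left endpoint) one has ∫u_n²/∫(u_n')² = (L/(nπ))² → 0, so a(u_n,u_n)/||u_n||_{H^1}² → 1. Hence the optimal constant is α = 1.
Therefore α = 1.


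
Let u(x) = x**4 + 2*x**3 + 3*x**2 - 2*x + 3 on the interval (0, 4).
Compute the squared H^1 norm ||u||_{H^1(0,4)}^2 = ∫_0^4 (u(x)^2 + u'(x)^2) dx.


||u||_{H^1}^2 = 57862172/315

The H^1 norm (squared) on an interval (0, L) is
  ||u||_{H^1}^2 = ∫_0^L u(x)^2 dx + ∫_0^L u'(x)^2 dx.
Compute u'(x) = 4*x**3 + 6*x**2 + 6*x - 2.
Then u(x)^2 = x**8 + 4*x**7 + 10*x**6 + 8*x**5 + 7*x**4 + 22*x**2 - 12*x + 9 and u'(x)^2 = 16*x**6 + 48*x**5 + 84*x**4 + 56*x**3 + 12*x**2 - 24*x + 4.
Integrate each monomial from 0 to 4 using ∫_0^4 c·x^n dx = c·4^(n+1)/(n+1):
  ∫_0^4 u(x)^2 dx = ∫_0^4 (x^8 + 4*x^7 + 10*x^6 + 8*x^5 + 7*x^4 + 22*x^2 - 12*x + 9) dx. Term by term:
    ∫_0^4 x^8 dx = 262144/9;  ∫_0^4 4*x^7 dx = 32768;  ∫_0^4 10*x^6 dx = 163840/7;
    ∫_0^4 8*x^5 dx = 16384/3;  ∫_0^4 7*x^4 dx = 7168/5;  ∫_0^4 22*x^2 dx = 1408/3;
    ∫_0^4 -12*x dx = -96;  ∫_0^4 9 dx = 36.
  Sum: 262144/9 + 32768 + 163840/7 + 16384/3 + 7168/5 + 1408/3 − 96 + 36 = 29170604/315.
  ∫_0^4 u'(x)^2 dx = ∫_0^4 (16*x^6 + 48*x^5 + 84*x^4 + 56*x^3 + 12*x^2 - 24*x + 4) dx. Term by term:
    ∫_0^4 16*x^6 dx = 262144/7;  ∫_0^4 48*x^5 dx = 32768;  ∫_0^4 84*x^4 dx = 86016/5;
    ∫_0^4 56*x^3 dx = 3584;  ∫_0^4 12*x^2 dx = 256;  ∫_0^4 -24*x dx = -192;
    ∫_0^4 4 dx = 16.
  Sum: 262144/7 + 32768 + 86016/5 + 3584 + 256 − 192 + 16 = 3187952/35.
Adding: ||u||_{H^1}^2 = 29170604/315 + 3187952/35 = 57862172/315.


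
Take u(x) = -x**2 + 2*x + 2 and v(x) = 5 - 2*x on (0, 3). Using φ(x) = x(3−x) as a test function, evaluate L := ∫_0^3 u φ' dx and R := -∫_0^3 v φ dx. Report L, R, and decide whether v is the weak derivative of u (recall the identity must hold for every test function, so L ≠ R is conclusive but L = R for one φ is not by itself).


LHS = 9/2, RHS = -9. No, v is not the weak derivative of u.

u(x) = -x**2 + 2*x + 2, classical derivative u'(x) = 2 - 2*x.
φ(x) = x(3−x), so φ'(x) = 3 - 2*x.
Note φ(0) = φ(3) = 0, so the boundary term u·φ vanishes.
LHS = ∫_0^3 u(x) φ'(x) dx = ∫_0^3 (2*x^3 - 7*x^2 + 2*x + 6) dx. Term by term:
  ∫_0^3 2*x^3 dx = 81/2;  ∫_0^3 -7*x^2 dx = -63;  ∫_0^3 2*x dx = 9;
  ∫_0^3 6 dx = 18.
Sum: 81/2 − 63 + 9 + 18 = 9/2.
So LHS = 9/2.
∫_0^3 v(x) φ(x) dx = ∫_0^3 (2*x^3 - 11*x^2 + 15*x) dx. Term by term:
  ∫_0^3 2*x^3 dx = 81/2;  ∫_0^3 -11*x^2 dx = -99;  ∫_0^3 15*x dx = 135/2.
Sum: 81/2 − 99 + 135/2 = 9.
So RHS = -∫_0^3 v(x) φ(x) dx = -9.
LHS − RHS = 27/2 ≠ 0, so the identity fails.
(For a valid weak derivative the identity must hold for EVERY test function, in particular this one. The failure shows v is NOT the weak derivative of u.)
Correct weak derivative would be u'(x) = 2 - 2*x.


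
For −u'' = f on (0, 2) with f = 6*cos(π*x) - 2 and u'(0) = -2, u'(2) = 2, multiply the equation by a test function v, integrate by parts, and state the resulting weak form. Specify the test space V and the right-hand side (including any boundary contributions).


V = H^1(0, 2) (v unrestricted at boundary; u is determined up to an additive constant); weak form: ∫_0^2 u'v' dx = ∫_0^2 (6*cos(π*x) - 2) v dx + 2·v(2) + 2·v(0) for all v ∈ V.

Multiply both sides by a test function v and integrate from 0 to 2:
  ∫_0^2 −u''(x) v(x) dx = ∫_0^2 f(x) v(x) dx.
Integrate the LHS by parts once:
  ∫_0^2 −u'' v dx = −[u'(x) v(x)]_0^2 + ∫_0^2 u'(x) v'(x) dx.
Thus ∫_0^2 u'(x) v'(x) dx = ∫_0^2 f(x) v(x) dx + [u'(x) v(x)]_0^2.
Choose V so that boundary terms are either known or forced to vanish.
u has inhomogeneous Neumann u'(0) = -2, u'(2) = 2. [u' v]_0^2 = (2)·v(2) − (-2)·v(0) = 2·v(2) + 2·v(0). Take V = H^1(0, 2); boundary term becomes part of RHS.
Weak formulation: find u (satisfying any essential BC) such that ∫_0^2 u'(x) v'(x) dx = ∫_0^2 f v dx + 2·v(2) + 2·v(0) for all v ∈ V (Neumann data are natural BCs: they enter the RHS as boundary terms).
Substituting f(x) = 6*cos(π*x) - 2, the right-hand side is ∫_0^2 (6*cos(π*x) - 2) v dx + 2·v(2) + 2·v(0).
Compatibility check (pure Neumann): taking v ≡ 1 ∈ V gives 0 = ∫_0^2 f dx + (2) − (-2), i.e. ∫_0^2 f dx must equal u'(0) − u'(2) = -4. Indeed ∫_0^2 (6*cos(π*x) - 2) dx = -4, so the data are compatible. The solution is then unique only up to an additive constant (fix it e.g. by requiring ∫_0^2 u dx = 0).
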